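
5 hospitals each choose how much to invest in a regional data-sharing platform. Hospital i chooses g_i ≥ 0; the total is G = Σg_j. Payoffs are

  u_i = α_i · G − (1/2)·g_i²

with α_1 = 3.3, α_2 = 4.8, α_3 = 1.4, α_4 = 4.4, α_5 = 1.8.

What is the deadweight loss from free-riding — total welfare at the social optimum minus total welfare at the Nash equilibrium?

Hospital i's FOC: ∂u_i/∂g_i = α_i − g_i = 0, so g_i* = α_i.
NE contributions = (3.3, 4.8, 1.4, 4.4, 1.8); G = 15.7.
W^NE = (Σα)·G − ½Σα_i² = 15.7² − ½·58.49 = 217.245.
Planner sets g_i = Σα_j = 15.7 for every i, so G^SO = 5·15.7 = 78.5.
W^SO = (Σα)·G^SO − ½·5·(Σα)² = (5/2)·15.7² = 616.225.
Deadweight loss = W^SO − W^NE = 398.98.

398.98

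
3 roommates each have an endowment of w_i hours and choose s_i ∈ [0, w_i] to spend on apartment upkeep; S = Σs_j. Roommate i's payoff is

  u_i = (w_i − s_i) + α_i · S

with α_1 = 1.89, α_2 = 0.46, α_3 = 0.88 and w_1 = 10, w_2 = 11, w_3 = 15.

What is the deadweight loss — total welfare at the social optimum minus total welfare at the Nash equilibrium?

57.98

∂u_i/∂s_i = α_i − 1, so roommate i contributes w_i if α_i > 1, else 0.
α_i > 1 for i ∈ {1}; NE contributions (10, 0, 0), S = 10.
W^NE = Σw_i − S^NE + (Σα_i)·S^NE = 36 + 2.23·10 = 58.3.
Planner: ∂(Σu_j)/∂s_i = Σα_j − 1 = 2.23 > 0, so everyone contributes w_i; S^SO = 36, W^SO = 36 + 2.23·36 = 116.28.
Deadweight loss = 57.98.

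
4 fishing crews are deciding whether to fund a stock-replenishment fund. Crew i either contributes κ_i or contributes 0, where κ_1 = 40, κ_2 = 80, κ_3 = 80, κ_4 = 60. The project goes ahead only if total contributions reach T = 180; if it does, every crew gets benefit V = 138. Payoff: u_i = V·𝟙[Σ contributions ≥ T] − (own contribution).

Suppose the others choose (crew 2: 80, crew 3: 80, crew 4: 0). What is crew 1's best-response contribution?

Others' total = 160. Contributing 40 brings total to 200 ≥ 180: gain V − κ_1 = 98.
Best response: 40.

40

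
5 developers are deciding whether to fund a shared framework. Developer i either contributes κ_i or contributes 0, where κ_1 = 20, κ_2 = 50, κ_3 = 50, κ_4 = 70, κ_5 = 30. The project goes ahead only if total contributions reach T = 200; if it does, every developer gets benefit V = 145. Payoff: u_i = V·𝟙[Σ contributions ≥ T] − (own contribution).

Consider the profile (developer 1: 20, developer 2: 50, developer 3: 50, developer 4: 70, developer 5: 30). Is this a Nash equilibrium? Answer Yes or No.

No

Total = 220 ≥ 200: provided.
Developer 1 (pledges 20, payoff 125): dropping to 0 → total 200, payoff 145. Profitable deviation.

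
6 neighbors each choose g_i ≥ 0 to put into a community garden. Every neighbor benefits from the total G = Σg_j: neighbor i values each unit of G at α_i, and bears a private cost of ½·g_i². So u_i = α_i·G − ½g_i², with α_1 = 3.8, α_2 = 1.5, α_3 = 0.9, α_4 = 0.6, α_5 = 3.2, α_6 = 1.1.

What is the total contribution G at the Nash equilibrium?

Neighbor i's FOC: ∂u_i/∂g_i = α_i − g_i = 0, so g_i* = α_i.
NE contributions = (3.8, 1.5, 0.9, 0.6, 3.2, 1.1); G = 11.1.

11.1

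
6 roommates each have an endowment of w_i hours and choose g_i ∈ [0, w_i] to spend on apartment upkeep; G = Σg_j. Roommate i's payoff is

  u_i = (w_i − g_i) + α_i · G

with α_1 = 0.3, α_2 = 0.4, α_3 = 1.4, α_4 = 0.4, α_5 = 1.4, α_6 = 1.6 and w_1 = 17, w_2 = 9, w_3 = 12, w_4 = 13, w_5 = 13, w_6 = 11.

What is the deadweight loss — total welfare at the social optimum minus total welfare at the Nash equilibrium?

175.5

∂u_i/∂g_i = α_i − 1, so roommate i contributes w_i if α_i > 1, else 0.
α_i > 1 for i ∈ {3, 5, 6}; NE contributions (0, 0, 12, 0, 13, 11), G = 36.
W^NE = Σw_i − G^NE + (Σα_i)·G^NE = 75 + 4.5·36 = 237.
Planner: ∂(Σu_j)/∂g_i = Σα_j − 1 = 4.5 > 0, so everyone contributes w_i; G^SO = 75, W^SO = 75 + 4.5·75 = 412.5.
Deadweight loss = 175.5.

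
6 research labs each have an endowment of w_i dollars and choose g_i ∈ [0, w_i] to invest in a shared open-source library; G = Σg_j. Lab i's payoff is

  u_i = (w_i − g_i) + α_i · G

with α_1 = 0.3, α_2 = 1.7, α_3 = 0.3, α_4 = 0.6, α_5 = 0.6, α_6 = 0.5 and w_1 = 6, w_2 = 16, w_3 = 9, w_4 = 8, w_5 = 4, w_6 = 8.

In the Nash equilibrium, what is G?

∂u_i/∂g_i = α_i − 1, so lab i contributes w_i if α_i > 1, else 0.
α_i > 1 for i ∈ {2}; NE contributions (0, 16, 0, 0, 0, 0), G = 16.

16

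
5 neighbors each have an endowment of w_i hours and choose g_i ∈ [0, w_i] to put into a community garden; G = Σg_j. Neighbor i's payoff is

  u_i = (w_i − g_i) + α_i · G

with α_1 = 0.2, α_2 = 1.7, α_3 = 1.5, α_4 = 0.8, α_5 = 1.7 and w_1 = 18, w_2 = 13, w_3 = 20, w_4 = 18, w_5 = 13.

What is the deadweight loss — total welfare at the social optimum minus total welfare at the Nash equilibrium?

∂u_i/∂g_i = α_i − 1, so neighbor i contributes w_i if α_i > 1, else 0.
α_i > 1 for i ∈ {2, 3, 5}; NE contributions (0, 13, 20, 0, 13), G = 46.
W^NE = Σw_i − G^NE + (Σα_i)·G^NE = 82 + 4.9·46 = 307.4.
Planner: ∂(Σu_j)/∂g_i = Σα_j − 1 = 4.9 > 0, so everyone contributes w_i; G^SO = 82, W^SO = 82 + 4.9·82 = 483.8.
Deadweight loss = 176.4.

176.4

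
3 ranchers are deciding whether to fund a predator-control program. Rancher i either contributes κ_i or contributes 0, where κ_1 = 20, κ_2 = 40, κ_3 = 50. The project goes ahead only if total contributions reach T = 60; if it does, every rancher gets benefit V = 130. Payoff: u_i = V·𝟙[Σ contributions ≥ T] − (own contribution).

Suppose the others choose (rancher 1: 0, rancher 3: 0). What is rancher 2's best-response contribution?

Others' total = 0. Even contributing 40 gives 40 < 60: no benefit either way.
Best response: 0.

0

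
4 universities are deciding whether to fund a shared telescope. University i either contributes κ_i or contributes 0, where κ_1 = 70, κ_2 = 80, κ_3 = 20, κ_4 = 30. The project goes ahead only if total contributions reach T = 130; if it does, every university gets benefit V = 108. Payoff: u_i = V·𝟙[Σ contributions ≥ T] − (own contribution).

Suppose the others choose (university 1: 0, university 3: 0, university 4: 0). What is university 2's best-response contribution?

0

Others' total = 0. Even contributing 80 gives 80 < 130: no benefit either way.
Best response: 0.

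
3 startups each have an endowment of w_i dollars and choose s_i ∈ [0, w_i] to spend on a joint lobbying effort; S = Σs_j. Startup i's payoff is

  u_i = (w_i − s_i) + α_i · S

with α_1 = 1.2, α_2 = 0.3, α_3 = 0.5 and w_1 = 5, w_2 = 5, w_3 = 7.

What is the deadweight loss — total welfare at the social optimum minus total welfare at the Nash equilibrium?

12

∂u_i/∂s_i = α_i − 1, so startup i contributes w_i if α_i > 1, else 0.
α_i > 1 for i ∈ {1}; NE contributions (5, 0, 0), S = 5.
W^NE = Σw_i − S^NE + (Σα_i)·S^NE = 17 + 1·5 = 22.
Planner: ∂(Σu_j)/∂s_i = Σα_j − 1 = 1 > 0, so everyone contributes w_i; S^SO = 17, W^SO = 17 + 1·17 = 34.
Deadweight loss = 12.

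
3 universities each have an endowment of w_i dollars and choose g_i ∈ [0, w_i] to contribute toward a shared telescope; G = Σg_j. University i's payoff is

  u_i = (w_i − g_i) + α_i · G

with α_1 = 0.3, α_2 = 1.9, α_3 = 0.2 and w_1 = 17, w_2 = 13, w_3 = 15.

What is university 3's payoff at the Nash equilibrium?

17.6

∂u_i/∂g_i = α_i − 1, so university i contributes w_i if α_i > 1, else 0.
α_i > 1 for i ∈ {2}; NE contributions (0, 13, 0), G = 13.
u_3 = (15 − 0) + 0.2·13 = 17.6.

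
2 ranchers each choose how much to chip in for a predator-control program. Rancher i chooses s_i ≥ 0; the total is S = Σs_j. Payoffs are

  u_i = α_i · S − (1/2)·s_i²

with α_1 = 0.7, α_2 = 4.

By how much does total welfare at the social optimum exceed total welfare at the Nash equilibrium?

Rancher i's FOC: ∂u_i/∂s_i = α_i − s_i = 0, so s_i* = α_i.
NE contributions = (0.7, 4); S = 4.7.
W^NE = (Σα)·S − ½Σα_i² = 4.7² − ½·16.49 = 13.845.
Planner sets s_i = Σα_j = 4.7 for every i, so S^SO = 2·4.7 = 9.4.
W^SO = (Σα)·S^SO − ½·2·(Σα)² = (2/2)·4.7² = 22.09.
Deadweight loss = W^SO − W^NE = 8.245.

8.245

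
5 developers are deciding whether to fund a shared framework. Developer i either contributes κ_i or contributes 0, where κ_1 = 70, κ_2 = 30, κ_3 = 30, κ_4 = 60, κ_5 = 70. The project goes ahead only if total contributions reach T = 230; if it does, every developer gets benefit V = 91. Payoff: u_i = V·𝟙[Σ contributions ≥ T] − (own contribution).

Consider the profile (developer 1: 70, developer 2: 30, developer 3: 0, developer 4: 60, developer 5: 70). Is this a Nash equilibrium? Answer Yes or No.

Total = 230 ≥ 230: provided.
Developer 1 (pledges 70, payoff 21): dropping to 0 → total 160, payoff 0. No gain.
Developer 2 (pledges 30, payoff 61): dropping to 0 → total 200, payoff 0. No gain.
Developer 3 (pledges 0, payoff 91): pledging 30 → total 260, payoff 61. No gain.
Developer 4 (pledges 60, payoff 31): dropping to 0 → total 170, payoff 0. No gain.
Developer 5 (pledges 70, payoff 21): dropping to 0 → total 160, payoff 0. No gain.

Yes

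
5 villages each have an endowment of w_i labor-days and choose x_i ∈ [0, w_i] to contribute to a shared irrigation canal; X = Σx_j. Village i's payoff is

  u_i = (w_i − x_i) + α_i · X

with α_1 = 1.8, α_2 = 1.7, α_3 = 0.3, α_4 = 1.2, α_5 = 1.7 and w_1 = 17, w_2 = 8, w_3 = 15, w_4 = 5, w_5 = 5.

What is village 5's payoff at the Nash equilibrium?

∂u_i/∂x_i = α_i − 1, so village i contributes w_i if α_i > 1, else 0.
α_i > 1 for i ∈ {1, 2, 4, 5}; NE contributions (17, 8, 0, 5, 5), X = 35.
u_5 = (5 − 5) + 1.7·35 = 59.5.

59.5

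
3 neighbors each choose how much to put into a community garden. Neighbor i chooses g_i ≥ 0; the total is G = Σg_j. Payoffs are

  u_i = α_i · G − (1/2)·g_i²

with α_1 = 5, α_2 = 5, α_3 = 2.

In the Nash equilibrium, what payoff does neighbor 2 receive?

47.5

Neighbor i's FOC: ∂u_i/∂g_i = α_i − g_i = 0, so g_i* = α_i.
NE contributions = (5, 5, 2); G = 12.
u_2 = α_2·G − ½·(g_2)² = 5·12 − ½·5² = 47.5.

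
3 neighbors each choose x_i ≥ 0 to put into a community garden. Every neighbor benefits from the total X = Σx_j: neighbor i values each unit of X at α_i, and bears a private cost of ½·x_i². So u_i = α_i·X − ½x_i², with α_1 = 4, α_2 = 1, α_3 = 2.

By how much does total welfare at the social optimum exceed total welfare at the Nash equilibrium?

35

Neighbor i's FOC: ∂u_i/∂x_i = α_i − x_i = 0, so x_i* = α_i.
NE contributions = (4, 1, 2); X = 7.
W^NE = (Σα)·X − ½Σα_i² = 7² − ½·21 = 38.5.
Planner sets x_i = Σα_j = 7 for every i, so X^SO = 3·7 = 21.
W^SO = (Σα)·X^SO − ½·3·(Σα)² = (3/2)·7² = 73.5.
Deadweight loss = W^SO − W^NE = 35.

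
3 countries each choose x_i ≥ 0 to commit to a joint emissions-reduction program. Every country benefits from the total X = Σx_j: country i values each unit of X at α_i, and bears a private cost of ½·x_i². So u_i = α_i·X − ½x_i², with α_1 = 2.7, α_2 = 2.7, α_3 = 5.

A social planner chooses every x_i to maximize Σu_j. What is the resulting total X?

Planner FOC: ∂(Σu_j)/∂x_i = (Σα_j) − x_i = 0, so x_i^SO = Σα_j = 10.4 for every i; X^SO = 31.2.

31.2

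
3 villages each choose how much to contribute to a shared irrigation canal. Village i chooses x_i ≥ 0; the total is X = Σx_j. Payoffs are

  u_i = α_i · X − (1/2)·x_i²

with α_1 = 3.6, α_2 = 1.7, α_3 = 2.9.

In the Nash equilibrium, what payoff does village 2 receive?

12.495

Village i's FOC: ∂u_i/∂x_i = α_i − x_i = 0, so x_i* = α_i.
NE contributions = (3.6, 1.7, 2.9); X = 8.2.
u_2 = α_2·X − ½·(x_2)² = 1.7·8.2 − ½·1.7² = 12.495.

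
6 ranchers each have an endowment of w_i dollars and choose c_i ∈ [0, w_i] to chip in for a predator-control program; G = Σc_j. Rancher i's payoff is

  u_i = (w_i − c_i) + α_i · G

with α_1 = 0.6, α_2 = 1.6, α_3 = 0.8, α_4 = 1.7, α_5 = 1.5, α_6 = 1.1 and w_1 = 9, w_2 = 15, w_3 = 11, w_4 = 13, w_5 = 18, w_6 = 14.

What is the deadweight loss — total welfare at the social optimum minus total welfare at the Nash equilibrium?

126

∂u_i/∂c_i = α_i − 1, so rancher i contributes w_i if α_i > 1, else 0.
α_i > 1 for i ∈ {2, 4, 5, 6}; NE contributions (0, 15, 0, 13, 18, 14), G = 60.
W^NE = Σw_i − G^NE + (Σα_i)·G^NE = 80 + 6.3·60 = 458.
Planner: ∂(Σu_j)/∂c_i = Σα_j − 1 = 6.3 > 0, so everyone contributes w_i; G^SO = 80, W^SO = 80 + 6.3·80 = 584.
Deadweight loss = 126.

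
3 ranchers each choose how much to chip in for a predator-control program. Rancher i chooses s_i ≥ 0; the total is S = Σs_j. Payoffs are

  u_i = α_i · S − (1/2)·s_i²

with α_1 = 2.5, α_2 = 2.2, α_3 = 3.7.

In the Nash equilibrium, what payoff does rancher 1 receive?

Rancher i's FOC: ∂u_i/∂s_i = α_i − s_i = 0, so s_i* = α_i.
NE contributions = (2.5, 2.2, 3.7); S = 8.4.
u_1 = α_1·S − ½·(s_1)² = 2.5·8.4 − ½·2.5² = 17.875.

17.875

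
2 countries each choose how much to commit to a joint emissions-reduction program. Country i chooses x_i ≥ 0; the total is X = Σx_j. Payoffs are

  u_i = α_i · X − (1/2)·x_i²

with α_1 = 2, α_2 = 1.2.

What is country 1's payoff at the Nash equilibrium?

Country i's FOC: ∂u_i/∂x_i = α_i − x_i = 0, so x_i* = α_i.
NE contributions = (2, 1.2); X = 3.2.
u_1 = α_1·X − ½·(x_1)² = 2·3.2 − ½·2² = 4.4.

4.4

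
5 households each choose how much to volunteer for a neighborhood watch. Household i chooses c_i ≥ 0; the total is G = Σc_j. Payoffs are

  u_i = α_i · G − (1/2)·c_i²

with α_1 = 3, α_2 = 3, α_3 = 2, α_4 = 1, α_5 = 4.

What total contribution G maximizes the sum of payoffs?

65

Planner FOC: ∂(Σu_j)/∂c_i = (Σα_j) − c_i = 0, so c_i^SO = Σα_j = 13 for every i; G^SO = 65.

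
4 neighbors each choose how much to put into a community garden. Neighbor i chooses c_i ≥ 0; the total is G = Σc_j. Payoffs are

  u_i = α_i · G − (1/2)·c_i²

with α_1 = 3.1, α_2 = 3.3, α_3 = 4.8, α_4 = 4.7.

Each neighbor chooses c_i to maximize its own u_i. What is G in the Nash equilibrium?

15.9

Neighbor i's FOC: ∂u_i/∂c_i = α_i − c_i = 0, so c_i* = α_i.
NE contributions = (3.1, 3.3, 4.8, 4.7); G = 15.9.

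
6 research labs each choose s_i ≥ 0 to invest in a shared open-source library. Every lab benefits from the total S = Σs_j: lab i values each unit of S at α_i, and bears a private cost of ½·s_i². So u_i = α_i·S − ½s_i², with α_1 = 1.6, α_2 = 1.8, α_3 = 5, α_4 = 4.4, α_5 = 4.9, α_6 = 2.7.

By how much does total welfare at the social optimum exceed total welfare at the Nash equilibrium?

873.05

Lab i's FOC: ∂u_i/∂s_i = α_i − s_i = 0, so s_i* = α_i.
NE contributions = (1.6, 1.8, 5, 4.4, 4.9, 2.7); S = 20.4.
W^NE = (Σα)·S − ½Σα_i² = 20.4² − ½·81.46 = 375.43.
Planner sets s_i = Σα_j = 20.4 for every i, so S^SO = 6·20.4 = 122.4.
W^SO = (Σα)·S^SO − ½·6·(Σα)² = (6/2)·20.4² = 1248.48.
Deadweight loss = W^SO − W^NE = 873.05.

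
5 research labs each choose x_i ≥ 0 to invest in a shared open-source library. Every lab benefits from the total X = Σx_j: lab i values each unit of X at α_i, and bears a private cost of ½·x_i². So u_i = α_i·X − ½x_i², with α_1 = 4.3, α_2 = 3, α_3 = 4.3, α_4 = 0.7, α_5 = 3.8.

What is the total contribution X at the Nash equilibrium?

16.1

Lab i's FOC: ∂u_i/∂x_i = α_i − x_i = 0, so x_i* = α_i.
NE contributions = (4.3, 3, 4.3, 0.7, 3.8); X = 16.1.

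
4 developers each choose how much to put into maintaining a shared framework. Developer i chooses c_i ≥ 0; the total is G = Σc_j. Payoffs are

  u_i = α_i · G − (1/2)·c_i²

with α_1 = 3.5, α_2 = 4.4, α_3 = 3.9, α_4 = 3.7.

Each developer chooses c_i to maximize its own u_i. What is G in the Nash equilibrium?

Developer i's FOC: ∂u_i/∂c_i = α_i − c_i = 0, so c_i* = α_i.
NE contributions = (3.5, 4.4, 3.9, 3.7); G = 15.5.

15.5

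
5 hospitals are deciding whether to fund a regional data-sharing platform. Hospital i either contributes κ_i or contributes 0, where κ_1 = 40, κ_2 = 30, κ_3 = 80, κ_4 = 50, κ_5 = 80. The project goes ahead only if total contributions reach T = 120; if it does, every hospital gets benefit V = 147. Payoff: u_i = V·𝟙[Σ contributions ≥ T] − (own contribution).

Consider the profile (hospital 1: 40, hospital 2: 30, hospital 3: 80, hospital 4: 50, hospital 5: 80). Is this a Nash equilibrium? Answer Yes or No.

Total = 280 ≥ 120: provided.
Hospital 1 (pledges 40, payoff 107): dropping to 0 → total 240, payoff 147. Profitable deviation.

No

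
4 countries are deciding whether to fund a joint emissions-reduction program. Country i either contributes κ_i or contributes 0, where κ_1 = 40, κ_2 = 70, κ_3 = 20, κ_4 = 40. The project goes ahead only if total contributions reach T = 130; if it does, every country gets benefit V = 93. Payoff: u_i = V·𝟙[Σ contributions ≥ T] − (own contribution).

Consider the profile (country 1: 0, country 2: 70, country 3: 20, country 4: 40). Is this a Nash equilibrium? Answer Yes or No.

Total = 130 ≥ 130: provided.
Country 1 (pledges 0, payoff 93): pledging 40 → total 170, payoff 53. No gain.
Country 2 (pledges 70, payoff 23): dropping to 0 → total 60, payoff 0. No gain.
Country 3 (pledges 20, payoff 73): dropping to 0 → total 110, payoff 0. No gain.
Country 4 (pledges 40, payoff 53): dropping to 0 → total 90, payoff 0. No gain.

Yes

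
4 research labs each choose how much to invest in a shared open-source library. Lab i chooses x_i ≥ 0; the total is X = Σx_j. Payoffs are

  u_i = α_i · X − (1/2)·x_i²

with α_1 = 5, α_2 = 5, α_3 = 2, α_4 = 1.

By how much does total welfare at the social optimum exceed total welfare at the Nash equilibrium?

196.5

Lab i's FOC: ∂u_i/∂x_i = α_i − x_i = 0, so x_i* = α_i.
NE contributions = (5, 5, 2, 1); X = 13.
W^NE = (Σα)·X − ½Σα_i² = 13² − ½·55 = 141.5.
Planner sets x_i = Σα_j = 13 for every i, so X^SO = 4·13 = 52.
W^SO = (Σα)·X^SO − ½·4·(Σα)² = (4/2)·13² = 338.
Deadweight loss = W^SO − W^NE = 196.5.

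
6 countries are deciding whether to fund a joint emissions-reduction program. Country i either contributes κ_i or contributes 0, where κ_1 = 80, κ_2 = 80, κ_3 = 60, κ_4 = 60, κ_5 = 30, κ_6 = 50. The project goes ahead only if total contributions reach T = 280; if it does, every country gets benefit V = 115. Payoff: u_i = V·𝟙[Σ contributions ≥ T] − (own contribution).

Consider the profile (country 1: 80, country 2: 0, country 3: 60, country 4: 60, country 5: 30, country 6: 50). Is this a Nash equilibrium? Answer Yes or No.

Yes

Total = 280 ≥ 280: provided.
Country 1 (pledges 80, payoff 35): dropping to 0 → total 200, payoff 0. No gain.
Country 2 (pledges 0, payoff 115): pledging 80 → total 360, payoff 35. No gain.
Country 3 (pledges 60, payoff 55): dropping to 0 → total 220, payoff 0. No gain.
Country 4 (pledges 60, payoff 55): dropping to 0 → total 220, payoff 0. No gain.
Country 5 (pledges 30, payoff 85): dropping to 0 → total 250, payoff 0. No gain.
Country 6 (pledges 50, payoff 65): dropping to 0 → total 230, payoff 0. No gain.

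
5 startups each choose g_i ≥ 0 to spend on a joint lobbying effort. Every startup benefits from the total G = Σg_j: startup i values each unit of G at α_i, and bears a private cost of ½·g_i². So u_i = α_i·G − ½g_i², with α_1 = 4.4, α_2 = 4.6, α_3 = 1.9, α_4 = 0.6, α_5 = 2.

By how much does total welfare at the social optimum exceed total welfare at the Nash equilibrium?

297.62

Startup i's FOC: ∂u_i/∂g_i = α_i − g_i = 0, so g_i* = α_i.
NE contributions = (4.4, 4.6, 1.9, 0.6, 2); G = 13.5.
W^NE = (Σα)·G − ½Σα_i² = 13.5² − ½·48.49 = 158.005.
Planner sets g_i = Σα_j = 13.5 for every i, so G^SO = 5·13.5 = 67.5.
W^SO = (Σα)·G^SO − ½·5·(Σα)² = (5/2)·13.5² = 455.625.
Deadweight loss = W^SO − W^NE = 297.62.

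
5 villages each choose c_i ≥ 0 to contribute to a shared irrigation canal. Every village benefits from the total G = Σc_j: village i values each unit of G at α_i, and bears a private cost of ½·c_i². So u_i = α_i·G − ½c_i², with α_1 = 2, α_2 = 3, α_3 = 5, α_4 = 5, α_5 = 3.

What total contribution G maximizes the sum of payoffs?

90

Planner FOC: ∂(Σu_j)/∂c_i = (Σα_j) − c_i = 0, so c_i^SO = Σα_j = 18 for every i; G^SO = 90.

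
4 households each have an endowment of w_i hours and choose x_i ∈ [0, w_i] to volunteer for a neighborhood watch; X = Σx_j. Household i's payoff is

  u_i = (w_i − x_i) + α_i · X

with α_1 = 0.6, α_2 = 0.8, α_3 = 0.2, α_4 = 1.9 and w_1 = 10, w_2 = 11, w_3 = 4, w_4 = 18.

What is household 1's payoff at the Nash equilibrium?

∂u_i/∂x_i = α_i − 1, so household i contributes w_i if α_i > 1, else 0.
α_i > 1 for i ∈ {4}; NE contributions (0, 0, 0, 18), X = 18.
u_1 = (10 − 0) + 0.6·18 = 20.8.

20.8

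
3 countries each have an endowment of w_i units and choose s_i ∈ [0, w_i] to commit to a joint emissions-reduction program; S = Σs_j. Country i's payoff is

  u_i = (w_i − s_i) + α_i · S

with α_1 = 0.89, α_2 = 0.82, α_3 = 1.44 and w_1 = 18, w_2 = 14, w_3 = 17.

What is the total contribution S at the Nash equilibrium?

17

∂u_i/∂s_i = α_i − 1, so country i contributes w_i if α_i > 1, else 0.
α_i > 1 for i ∈ {3}; NE contributions (0, 0, 17), S = 17.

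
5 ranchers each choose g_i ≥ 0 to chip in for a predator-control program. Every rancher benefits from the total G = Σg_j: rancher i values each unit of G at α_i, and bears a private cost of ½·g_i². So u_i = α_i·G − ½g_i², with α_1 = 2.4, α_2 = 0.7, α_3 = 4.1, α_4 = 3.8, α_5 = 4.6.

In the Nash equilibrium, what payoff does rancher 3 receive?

55.555

Rancher i's FOC: ∂u_i/∂g_i = α_i − g_i = 0, so g_i* = α_i.
NE contributions = (2.4, 0.7, 4.1, 3.8, 4.6); G = 15.6.
u_3 = α_3·G − ½·(g_3)² = 4.1·15.6 − ½·4.1² = 55.555.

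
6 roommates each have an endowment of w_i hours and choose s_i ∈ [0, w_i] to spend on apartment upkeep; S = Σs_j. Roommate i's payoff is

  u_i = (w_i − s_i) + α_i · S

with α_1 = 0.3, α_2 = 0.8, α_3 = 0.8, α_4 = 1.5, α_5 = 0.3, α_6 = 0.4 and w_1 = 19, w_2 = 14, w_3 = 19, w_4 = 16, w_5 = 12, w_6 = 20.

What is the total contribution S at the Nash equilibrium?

16

∂u_i/∂s_i = α_i − 1, so roommate i contributes w_i if α_i > 1, else 0.
α_i > 1 for i ∈ {4}; NE contributions (0, 0, 0, 16, 0, 0), S = 16.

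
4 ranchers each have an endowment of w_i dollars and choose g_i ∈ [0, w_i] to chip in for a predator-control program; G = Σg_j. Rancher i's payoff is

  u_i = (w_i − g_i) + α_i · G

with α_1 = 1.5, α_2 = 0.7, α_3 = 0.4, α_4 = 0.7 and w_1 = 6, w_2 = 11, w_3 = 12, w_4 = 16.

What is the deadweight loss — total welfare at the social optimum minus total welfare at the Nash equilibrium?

89.7

∂u_i/∂g_i = α_i − 1, so rancher i contributes w_i if α_i > 1, else 0.
α_i > 1 for i ∈ {1}; NE contributions (6, 0, 0, 0), G = 6.
W^NE = Σw_i − G^NE + (Σα_i)·G^NE = 45 + 2.3·6 = 58.8.
Planner: ∂(Σu_j)/∂g_i = Σα_j − 1 = 2.3 > 0, so everyone contributes w_i; G^SO = 45, W^SO = 45 + 2.3·45 = 148.5.
Deadweight loss = 89.7.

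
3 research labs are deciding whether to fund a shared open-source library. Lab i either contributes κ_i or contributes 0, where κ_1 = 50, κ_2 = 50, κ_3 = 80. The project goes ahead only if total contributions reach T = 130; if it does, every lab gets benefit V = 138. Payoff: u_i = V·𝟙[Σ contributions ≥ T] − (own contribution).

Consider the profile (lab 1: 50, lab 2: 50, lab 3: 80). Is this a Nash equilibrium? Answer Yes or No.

No

Total = 180 ≥ 130: provided.
Lab 1 (pledges 50, payoff 88): dropping to 0 → total 130, payoff 138. Profitable deviation.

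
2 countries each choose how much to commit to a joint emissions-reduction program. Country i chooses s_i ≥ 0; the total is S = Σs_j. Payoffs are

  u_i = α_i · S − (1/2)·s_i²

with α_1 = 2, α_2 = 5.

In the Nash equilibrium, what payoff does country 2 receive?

22.5

Country i's FOC: ∂u_i/∂s_i = α_i − s_i = 0, so s_i* = α_i.
NE contributions = (2, 5); S = 7.
u_2 = α_2·S − ½·(s_2)² = 5·7 − ½·5² = 22.5.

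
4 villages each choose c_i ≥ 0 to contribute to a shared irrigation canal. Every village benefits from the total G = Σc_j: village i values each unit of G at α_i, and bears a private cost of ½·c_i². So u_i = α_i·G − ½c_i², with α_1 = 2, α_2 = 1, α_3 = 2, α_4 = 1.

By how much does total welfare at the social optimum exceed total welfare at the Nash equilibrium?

41

Village i's FOC: ∂u_i/∂c_i = α_i − c_i = 0, so c_i* = α_i.
NE contributions = (2, 1, 2, 1); G = 6.
W^NE = (Σα)·G − ½Σα_i² = 6² − ½·10 = 31.
Planner sets c_i = Σα_j = 6 for every i, so G^SO = 4·6 = 24.
W^SO = (Σα)·G^SO − ½·4·(Σα)² = (4/2)·6² = 72.
Deadweight loss = W^SO − W^NE = 41.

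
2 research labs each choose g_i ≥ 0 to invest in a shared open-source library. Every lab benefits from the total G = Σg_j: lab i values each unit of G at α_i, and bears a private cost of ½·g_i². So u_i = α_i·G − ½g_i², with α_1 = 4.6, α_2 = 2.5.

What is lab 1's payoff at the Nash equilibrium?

22.08

Lab i's FOC: ∂u_i/∂g_i = α_i − g_i = 0, so g_i* = α_i.
NE contributions = (4.6, 2.5); G = 7.1.
u_1 = α_1·G − ½·(g_1)² = 4.6·7.1 − ½·4.6² = 22.08.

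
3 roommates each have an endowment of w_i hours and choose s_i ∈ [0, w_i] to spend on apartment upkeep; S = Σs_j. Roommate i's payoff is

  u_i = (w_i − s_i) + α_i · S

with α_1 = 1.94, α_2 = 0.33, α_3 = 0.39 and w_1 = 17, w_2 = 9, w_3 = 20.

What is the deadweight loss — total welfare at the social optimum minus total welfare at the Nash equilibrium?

48.14

∂u_i/∂s_i = α_i − 1, so roommate i contributes w_i if α_i > 1, else 0.
α_i > 1 for i ∈ {1}; NE contributions (17, 0, 0), S = 17.
W^NE = Σw_i − S^NE + (Σα_i)·S^NE = 46 + 1.66·17 = 74.22.
Planner: ∂(Σu_j)/∂s_i = Σα_j − 1 = 1.66 > 0, so everyone contributes w_i; S^SO = 46, W^SO = 46 + 1.66·46 = 122.36.
Deadweight loss = 48.14.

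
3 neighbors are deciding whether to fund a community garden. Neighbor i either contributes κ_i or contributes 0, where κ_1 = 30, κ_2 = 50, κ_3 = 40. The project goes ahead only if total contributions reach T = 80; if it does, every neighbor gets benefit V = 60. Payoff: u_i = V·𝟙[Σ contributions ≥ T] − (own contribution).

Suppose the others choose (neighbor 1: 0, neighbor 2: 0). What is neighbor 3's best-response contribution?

0

Others' total = 0. Even contributing 40 gives 40 < 80: no benefit either way.
Best response: 0.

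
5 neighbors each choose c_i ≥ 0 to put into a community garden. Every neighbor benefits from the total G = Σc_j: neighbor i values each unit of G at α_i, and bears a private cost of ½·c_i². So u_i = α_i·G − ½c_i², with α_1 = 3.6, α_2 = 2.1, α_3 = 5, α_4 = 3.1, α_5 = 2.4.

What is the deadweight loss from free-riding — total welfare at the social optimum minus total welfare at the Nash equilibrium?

Neighbor i's FOC: ∂u_i/∂c_i = α_i − c_i = 0, so c_i* = α_i.
NE contributions = (3.6, 2.1, 5, 3.1, 2.4); G = 16.2.
W^NE = (Σα)·G − ½Σα_i² = 16.2² − ½·57.74 = 233.57.
Planner sets c_i = Σα_j = 16.2 for every i, so G^SO = 5·16.2 = 81.
W^SO = (Σα)·G^SO − ½·5·(Σα)² = (5/2)·16.2² = 656.1.
Deadweight loss = W^SO − W^NE = 422.53.

422.53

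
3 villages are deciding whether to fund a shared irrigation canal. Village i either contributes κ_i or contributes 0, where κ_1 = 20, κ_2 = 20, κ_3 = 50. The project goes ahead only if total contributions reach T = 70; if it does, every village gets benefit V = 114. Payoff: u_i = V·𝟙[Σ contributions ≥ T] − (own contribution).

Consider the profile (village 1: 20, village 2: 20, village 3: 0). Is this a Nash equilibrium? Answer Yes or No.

Total = 40 < 70: not provided.
Village 1 (pledges 20, payoff -20): dropping to 0 → total 20, payoff 0. Profitable deviation.

No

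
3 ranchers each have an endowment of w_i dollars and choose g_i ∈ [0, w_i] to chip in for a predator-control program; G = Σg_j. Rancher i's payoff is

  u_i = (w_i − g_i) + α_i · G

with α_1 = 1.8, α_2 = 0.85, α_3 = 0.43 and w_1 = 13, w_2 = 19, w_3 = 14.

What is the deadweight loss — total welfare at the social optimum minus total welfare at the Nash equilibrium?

∂u_i/∂g_i = α_i − 1, so rancher i contributes w_i if α_i > 1, else 0.
α_i > 1 for i ∈ {1}; NE contributions (13, 0, 0), G = 13.
W^NE = Σw_i − G^NE + (Σα_i)·G^NE = 46 + 2.08·13 = 73.04.
Planner: ∂(Σu_j)/∂g_i = Σα_j − 1 = 2.08 > 0, so everyone contributes w_i; G^SO = 46, W^SO = 46 + 2.08·46 = 141.68.
Deadweight loss = 68.64.

68.64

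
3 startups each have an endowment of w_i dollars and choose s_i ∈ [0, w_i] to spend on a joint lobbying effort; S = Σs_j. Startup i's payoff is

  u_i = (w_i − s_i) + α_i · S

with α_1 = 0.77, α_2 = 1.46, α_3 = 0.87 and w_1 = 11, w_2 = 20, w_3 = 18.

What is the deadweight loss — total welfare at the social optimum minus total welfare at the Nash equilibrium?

60.9

∂u_i/∂s_i = α_i − 1, so startup i contributes w_i if α_i > 1, else 0.
α_i > 1 for i ∈ {2}; NE contributions (0, 20, 0), S = 20.
W^NE = Σw_i − S^NE + (Σα_i)·S^NE = 49 + 2.1·20 = 91.
Planner: ∂(Σu_j)/∂s_i = Σα_j − 1 = 2.1 > 0, so everyone contributes w_i; S^SO = 49, W^SO = 49 + 2.1·49 = 151.9.
Deadweight loss = 60.9.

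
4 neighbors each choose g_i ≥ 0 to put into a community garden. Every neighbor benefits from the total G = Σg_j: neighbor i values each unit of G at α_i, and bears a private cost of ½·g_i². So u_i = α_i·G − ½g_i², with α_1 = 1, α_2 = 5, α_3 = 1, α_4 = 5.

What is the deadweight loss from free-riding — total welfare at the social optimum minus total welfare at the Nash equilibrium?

Neighbor i's FOC: ∂u_i/∂g_i = α_i − g_i = 0, so g_i* = α_i.
NE contributions = (1, 5, 1, 5); G = 12.
W^NE = (Σα)·G − ½Σα_i² = 12² − ½·52 = 118.
Planner sets g_i = Σα_j = 12 for every i, so G^SO = 4·12 = 48.
W^SO = (Σα)·G^SO − ½·4·(Σα)² = (4/2)·12² = 288.
Deadweight loss = W^SO − W^NE = 170.

170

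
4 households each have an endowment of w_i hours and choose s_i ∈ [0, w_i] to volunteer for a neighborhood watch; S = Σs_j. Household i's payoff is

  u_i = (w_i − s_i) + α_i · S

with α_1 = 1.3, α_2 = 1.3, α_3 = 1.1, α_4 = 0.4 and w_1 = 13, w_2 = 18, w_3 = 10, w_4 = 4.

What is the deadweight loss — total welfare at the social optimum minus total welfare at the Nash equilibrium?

∂u_i/∂s_i = α_i − 1, so household i contributes w_i if α_i > 1, else 0.
α_i > 1 for i ∈ {1, 2, 3}; NE contributions (13, 18, 10, 0), S = 41.
W^NE = Σw_i − S^NE + (Σα_i)·S^NE = 45 + 3.1·41 = 172.1.
Planner: ∂(Σu_j)/∂s_i = Σα_j − 1 = 3.1 > 0, so everyone contributes w_i; S^SO = 45, W^SO = 45 + 3.1·45 = 184.5.
Deadweight loss = 12.4.

12.4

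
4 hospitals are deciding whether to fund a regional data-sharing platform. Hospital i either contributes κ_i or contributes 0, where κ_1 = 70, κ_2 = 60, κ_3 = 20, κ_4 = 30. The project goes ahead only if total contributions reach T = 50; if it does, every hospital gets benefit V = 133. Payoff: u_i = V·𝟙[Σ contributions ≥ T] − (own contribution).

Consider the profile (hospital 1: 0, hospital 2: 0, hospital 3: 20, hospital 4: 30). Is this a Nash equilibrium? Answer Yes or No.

Total = 50 ≥ 50: provided.
Hospital 1 (pledges 0, payoff 133): pledging 70 → total 120, payoff 63. No gain.
Hospital 2 (pledges 0, payoff 133): pledging 60 → total 110, payoff 73. No gain.
Hospital 3 (pledges 20, payoff 113): dropping to 0 → total 30, payoff 0. No gain.
Hospital 4 (pledges 30, payoff 103): dropping to 0 → total 20, payoff 0. No gain.

Yes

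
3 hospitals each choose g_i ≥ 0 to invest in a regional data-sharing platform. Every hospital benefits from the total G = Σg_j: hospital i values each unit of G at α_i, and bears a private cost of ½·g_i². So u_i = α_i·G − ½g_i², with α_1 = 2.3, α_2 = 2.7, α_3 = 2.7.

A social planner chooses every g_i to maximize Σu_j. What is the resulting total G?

23.1

Planner FOC: ∂(Σu_j)/∂g_i = (Σα_j) − g_i = 0, so g_i^SO = Σα_j = 7.7 for every i; G^SO = 23.1.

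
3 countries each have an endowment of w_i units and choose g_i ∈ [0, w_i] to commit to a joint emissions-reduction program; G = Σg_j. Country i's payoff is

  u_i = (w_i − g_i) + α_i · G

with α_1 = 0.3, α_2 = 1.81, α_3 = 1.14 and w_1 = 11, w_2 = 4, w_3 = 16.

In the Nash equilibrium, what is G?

∂u_i/∂g_i = α_i − 1, so country i contributes w_i if α_i > 1, else 0.
α_i > 1 for i ∈ {2, 3}; NE contributions (0, 4, 16), G = 20.

20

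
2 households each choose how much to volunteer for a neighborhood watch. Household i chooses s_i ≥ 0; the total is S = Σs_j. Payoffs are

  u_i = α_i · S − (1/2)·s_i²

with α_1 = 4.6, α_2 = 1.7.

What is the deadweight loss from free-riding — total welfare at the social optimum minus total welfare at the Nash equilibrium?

12.025

Household i's FOC: ∂u_i/∂s_i = α_i − s_i = 0, so s_i* = α_i.
NE contributions = (4.6, 1.7); S = 6.3.
W^NE = (Σα)·S − ½Σα_i² = 6.3² − ½·24.05 = 27.665.
Planner sets s_i = Σα_j = 6.3 for every i, so S^SO = 2·6.3 = 12.6.
W^SO = (Σα)·S^SO − ½·2·(Σα)² = (2/2)·6.3² = 39.69.
Deadweight loss = W^SO − W^NE = 12.025.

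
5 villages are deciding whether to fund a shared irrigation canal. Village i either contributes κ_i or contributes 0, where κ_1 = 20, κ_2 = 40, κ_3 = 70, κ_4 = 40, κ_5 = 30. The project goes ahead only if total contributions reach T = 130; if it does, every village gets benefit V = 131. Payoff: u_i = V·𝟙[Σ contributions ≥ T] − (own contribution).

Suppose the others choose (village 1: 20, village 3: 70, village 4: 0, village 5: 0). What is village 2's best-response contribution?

40

Others' total = 90. Contributing 40 brings total to 130 ≥ 130: gain V − κ_2 = 91.
Best response: 40.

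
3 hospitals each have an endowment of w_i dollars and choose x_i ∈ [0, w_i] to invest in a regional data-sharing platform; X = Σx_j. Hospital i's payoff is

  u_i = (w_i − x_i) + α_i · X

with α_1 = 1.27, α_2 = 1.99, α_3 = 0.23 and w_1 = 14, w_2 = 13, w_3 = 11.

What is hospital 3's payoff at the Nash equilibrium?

17.21

∂u_i/∂x_i = α_i − 1, so hospital i contributes w_i if α_i > 1, else 0.
α_i > 1 for i ∈ {1, 2}; NE contributions (14, 13, 0), X = 27.
u_3 = (11 − 0) + 0.23·27 = 17.21.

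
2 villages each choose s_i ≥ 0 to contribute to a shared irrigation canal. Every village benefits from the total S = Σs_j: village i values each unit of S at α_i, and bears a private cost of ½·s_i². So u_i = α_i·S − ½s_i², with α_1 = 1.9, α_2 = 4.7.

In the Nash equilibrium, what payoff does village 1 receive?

Village i's FOC: ∂u_i/∂s_i = α_i − s_i = 0, so s_i* = α_i.
NE contributions = (1.9, 4.7); S = 6.6.
u_1 = α_1·S − ½·(s_1)² = 1.9·6.6 − ½·1.9² = 10.735.

10.735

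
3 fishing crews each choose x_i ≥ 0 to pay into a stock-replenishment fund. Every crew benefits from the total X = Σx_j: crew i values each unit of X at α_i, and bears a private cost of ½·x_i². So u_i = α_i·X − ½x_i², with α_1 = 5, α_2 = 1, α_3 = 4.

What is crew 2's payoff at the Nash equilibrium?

Crew i's FOC: ∂u_i/∂x_i = α_i − x_i = 0, so x_i* = α_i.
NE contributions = (5, 1, 4); X = 10.
u_2 = α_2·X − ½·(x_2)² = 1·10 − ½·1² = 9.5.

9.5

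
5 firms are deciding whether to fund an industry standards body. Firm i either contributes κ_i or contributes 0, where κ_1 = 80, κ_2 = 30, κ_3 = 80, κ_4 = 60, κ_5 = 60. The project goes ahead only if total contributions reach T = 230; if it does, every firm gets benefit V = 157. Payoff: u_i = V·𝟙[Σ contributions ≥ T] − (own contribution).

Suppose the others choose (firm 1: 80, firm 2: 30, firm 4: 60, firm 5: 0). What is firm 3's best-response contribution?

Others' total = 170. Contributing 80 brings total to 250 ≥ 230: gain V − κ_3 = 77.
Best response: 80.

80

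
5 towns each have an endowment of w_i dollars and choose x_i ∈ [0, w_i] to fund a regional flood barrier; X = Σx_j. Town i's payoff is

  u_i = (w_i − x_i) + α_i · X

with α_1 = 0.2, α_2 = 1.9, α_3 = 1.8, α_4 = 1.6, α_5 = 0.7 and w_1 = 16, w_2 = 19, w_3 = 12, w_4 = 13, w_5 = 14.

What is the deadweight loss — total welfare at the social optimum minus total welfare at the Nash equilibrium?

156

∂u_i/∂x_i = α_i − 1, so town i contributes w_i if α_i > 1, else 0.
α_i > 1 for i ∈ {2, 3, 4}; NE contributions (0, 19, 12, 13, 0), X = 44.
W^NE = Σw_i − X^NE + (Σα_i)·X^NE = 74 + 5.2·44 = 302.8.
Planner: ∂(Σu_j)/∂x_i = Σα_j − 1 = 5.2 > 0, so everyone contributes w_i; X^SO = 74, W^SO = 74 + 5.2·74 = 458.8.
Deadweight loss = 156.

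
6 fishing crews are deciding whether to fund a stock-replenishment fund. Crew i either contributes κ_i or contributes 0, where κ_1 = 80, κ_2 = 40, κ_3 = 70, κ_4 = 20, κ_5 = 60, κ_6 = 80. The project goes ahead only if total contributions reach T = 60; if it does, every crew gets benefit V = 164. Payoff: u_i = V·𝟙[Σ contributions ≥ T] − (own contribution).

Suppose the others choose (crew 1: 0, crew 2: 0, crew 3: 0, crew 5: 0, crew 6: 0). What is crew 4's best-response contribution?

0

Others' total = 0. Even contributing 20 gives 20 < 60: no benefit either way.
Best response: 0.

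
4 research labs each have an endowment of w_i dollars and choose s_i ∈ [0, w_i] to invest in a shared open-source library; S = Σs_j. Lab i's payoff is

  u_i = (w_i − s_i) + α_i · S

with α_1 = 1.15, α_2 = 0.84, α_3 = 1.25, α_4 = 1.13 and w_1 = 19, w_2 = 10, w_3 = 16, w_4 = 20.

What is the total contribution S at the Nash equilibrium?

∂u_i/∂s_i = α_i − 1, so lab i contributes w_i if α_i > 1, else 0.
α_i > 1 for i ∈ {1, 3, 4}; NE contributions (19, 0, 16, 20), S = 55.

55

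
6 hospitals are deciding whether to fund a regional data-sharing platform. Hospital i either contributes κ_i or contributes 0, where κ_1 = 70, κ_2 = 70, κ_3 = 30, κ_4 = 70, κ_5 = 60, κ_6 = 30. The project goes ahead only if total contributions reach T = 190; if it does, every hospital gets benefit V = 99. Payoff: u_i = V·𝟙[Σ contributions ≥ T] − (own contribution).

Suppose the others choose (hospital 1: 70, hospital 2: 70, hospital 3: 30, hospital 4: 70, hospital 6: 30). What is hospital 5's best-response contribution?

Others' total = 270 ≥ 190; contributing adds cost 60 for no extra benefit.
Best response: 0.

0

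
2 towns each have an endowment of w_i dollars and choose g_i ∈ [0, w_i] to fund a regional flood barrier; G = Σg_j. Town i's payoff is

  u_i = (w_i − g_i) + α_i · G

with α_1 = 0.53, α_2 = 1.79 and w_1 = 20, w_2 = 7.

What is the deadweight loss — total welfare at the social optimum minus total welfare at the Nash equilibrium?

26.4

∂u_i/∂g_i = α_i − 1, so town i contributes w_i if α_i > 1, else 0.
α_i > 1 for i ∈ {2}; NE contributions (0, 7), G = 7.
W^NE = Σw_i − G^NE + (Σα_i)·G^NE = 27 + 1.32·7 = 36.24.
Planner: ∂(Σu_j)/∂g_i = Σα_j − 1 = 1.32 > 0, so everyone contributes w_i; G^SO = 27, W^SO = 27 + 1.32·27 = 62.64.
Deadweight loss = 26.4.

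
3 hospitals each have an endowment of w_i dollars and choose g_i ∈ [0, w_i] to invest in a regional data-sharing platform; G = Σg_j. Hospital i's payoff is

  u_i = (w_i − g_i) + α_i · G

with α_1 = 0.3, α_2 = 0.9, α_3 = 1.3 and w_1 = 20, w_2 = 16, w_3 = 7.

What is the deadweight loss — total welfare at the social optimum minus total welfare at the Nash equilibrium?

∂u_i/∂g_i = α_i − 1, so hospital i contributes w_i if α_i > 1, else 0.
α_i > 1 for i ∈ {3}; NE contributions (0, 0, 7), G = 7.
W^NE = Σw_i − G^NE + (Σα_i)·G^NE = 43 + 1.5·7 = 53.5.
Planner: ∂(Σu_j)/∂g_i = Σα_j − 1 = 1.5 > 0, so everyone contributes w_i; G^SO = 43, W^SO = 43 + 1.5·43 = 107.5.
Deadweight loss = 54.

54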